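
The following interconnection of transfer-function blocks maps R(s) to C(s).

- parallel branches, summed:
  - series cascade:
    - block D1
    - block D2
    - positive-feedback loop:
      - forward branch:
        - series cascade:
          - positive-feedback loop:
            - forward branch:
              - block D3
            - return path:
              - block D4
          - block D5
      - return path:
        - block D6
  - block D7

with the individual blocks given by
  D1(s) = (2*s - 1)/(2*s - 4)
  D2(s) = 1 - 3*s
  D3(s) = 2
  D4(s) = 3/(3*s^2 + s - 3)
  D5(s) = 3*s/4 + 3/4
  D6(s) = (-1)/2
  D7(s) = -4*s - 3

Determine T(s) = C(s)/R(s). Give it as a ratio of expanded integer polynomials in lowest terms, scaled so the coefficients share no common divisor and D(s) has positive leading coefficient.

1. collapse the loop (D3 forward, D4 return); result (6*s^2 + 2*s - 6)/(3*s^2 + s - 9)
2. multiply [D3/(1-D3*D4)], D5 (series); result (9*s^3 + 12*s^2 - 6*s - 9)/(6*s^2 + 2*s - 18)
3. collapse the loop (([D3/(1-D3*D4)]*D5) forward, D6 return); result (18*s^3 + 24*s^2 - 12*s - 18)/(9*s^3 + 24*s^2 - 2*s - 45)
4. multiply D1, D2, [([D3/(1-D3*D4)]*D5)/(1-([D3/(1-D3*D4)]*D5)*D6)] (series); result (-54*s^5 - 27*s^4 + 87*s^3 + 12*s^2 - 39*s + 9)/(9*s^4 + 6*s^3 - 50*s^2 - 41*s + 90)
5. combine (D1*D2*[([D3/(1-D3*D4)]*D5)/(1-([D3/(1-D3*D4)]*D5)*D6)]), D7 in parallel - this is the overall T(s), already in the required normalized form

Answer: (-90*s^5 - 78*s^4 + 269*s^3 + 326*s^2 - 276*s - 261)/(9*s^4 + 6*s^3 - 50*s^2 - 41*s + 90)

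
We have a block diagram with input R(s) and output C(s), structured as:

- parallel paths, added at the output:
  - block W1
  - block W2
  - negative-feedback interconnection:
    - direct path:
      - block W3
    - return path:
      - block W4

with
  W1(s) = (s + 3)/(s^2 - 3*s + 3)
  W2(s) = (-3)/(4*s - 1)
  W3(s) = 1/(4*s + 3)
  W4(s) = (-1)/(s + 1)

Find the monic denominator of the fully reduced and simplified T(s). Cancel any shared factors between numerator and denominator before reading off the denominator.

First reduce the diagram to T(s).

Step 1. reduce the feedback loop with forward W3 and return W4 gives (s + 1)/(4*s^2 + 7*s + 2)
Step 2. combine W1, W2, [W3/(1+W3*W4)] in parallel gives (8*s^4 + 78*s^3 + 96*s^2 - 32*s - 27)/(16*s^5 - 24*s^4 - 23*s^3 + 67*s^2 + 9*s - 6)
The result of step 2 is T(s) in lowest terms. Its denominator has leading coefficient 16; dividing the denominator through by 16 makes it monic.

Answer: s^5 - 3*s^4/2 - 23*s^3/16 + 67*s^2/16 + 9*s/16 - 3/8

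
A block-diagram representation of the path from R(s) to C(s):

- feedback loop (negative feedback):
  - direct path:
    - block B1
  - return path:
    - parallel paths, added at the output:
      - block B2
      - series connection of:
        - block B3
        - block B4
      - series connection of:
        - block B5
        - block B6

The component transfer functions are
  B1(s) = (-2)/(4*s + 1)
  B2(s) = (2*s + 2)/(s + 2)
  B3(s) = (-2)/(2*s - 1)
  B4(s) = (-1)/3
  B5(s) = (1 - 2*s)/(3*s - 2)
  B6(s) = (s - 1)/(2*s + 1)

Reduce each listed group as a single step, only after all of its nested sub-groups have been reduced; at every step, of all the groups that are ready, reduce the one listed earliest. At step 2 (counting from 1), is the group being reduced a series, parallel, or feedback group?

Answer: series

Working:
Step 1. reduce the series chain B3, B4
Step 2. cascade B5, B6
Step 3. reduce the parallel group B2, (B3*B4), (B5*B6)
Step 4. close the feedback loop around B1, (B2+(B3*B4)+(B5*B6))
Step 2 collapses a series group.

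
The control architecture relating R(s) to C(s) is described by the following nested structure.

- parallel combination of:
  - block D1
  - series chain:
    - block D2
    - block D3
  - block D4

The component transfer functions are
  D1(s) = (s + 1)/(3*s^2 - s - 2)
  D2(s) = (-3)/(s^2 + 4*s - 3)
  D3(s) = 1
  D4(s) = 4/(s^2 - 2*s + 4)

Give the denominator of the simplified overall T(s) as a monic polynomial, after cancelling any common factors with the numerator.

Step 1 - cascade D2, D3 -> (-3)/(s^2 + 4*s - 3)
Step 2 - parallel reduction of D1, (D2*D3), D4 -> (s^5 + 6*s^4 + 60*s^3 - 81*s^2 - 10*s + 36)/(3*s^6 + 5*s^5 - 25*s^4 + 69*s^3 - 44*s^2 - 32*s + 24)
That last expression is T(s), already simplified. Scaling its denominator by 1/3 (the reciprocal of the leading coefficient) yields the monic denominator.

Therefore the answer is s^6 + 5*s^5/3 - 25*s^4/3 + 23*s^3 - 44*s^2/3 - 32*s/3 + 8.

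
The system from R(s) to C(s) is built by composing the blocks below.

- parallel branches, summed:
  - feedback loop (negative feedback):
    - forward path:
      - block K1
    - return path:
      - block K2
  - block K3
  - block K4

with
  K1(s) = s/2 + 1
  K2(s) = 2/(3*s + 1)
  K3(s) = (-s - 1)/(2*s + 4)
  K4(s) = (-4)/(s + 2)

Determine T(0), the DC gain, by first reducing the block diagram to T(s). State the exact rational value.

[1] close the feedback loop around K1, K2 = (3*s^2 + 7*s + 2)/(8*s + 6)
[2] sum the parallel branches [K1/(1+K1*K2)], K3, K4 = (3*s^3 + 9*s^2 - 23*s - 23)/(8*s^2 + 22*s + 12)
The step-2 result is T(s). Setting s = 0: T(0) = -23/12.

Therefore the answer is -23/12.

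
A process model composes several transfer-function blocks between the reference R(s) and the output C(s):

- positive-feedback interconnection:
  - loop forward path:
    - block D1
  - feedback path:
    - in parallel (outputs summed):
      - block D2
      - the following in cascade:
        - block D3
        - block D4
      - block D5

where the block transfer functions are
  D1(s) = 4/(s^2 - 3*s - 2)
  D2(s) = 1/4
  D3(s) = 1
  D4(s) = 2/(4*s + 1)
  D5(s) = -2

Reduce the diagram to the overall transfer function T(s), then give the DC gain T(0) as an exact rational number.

The answer is -4/3.

Reasoning:
Step 1: cascade D3, D4 gives 2/(4*s + 1)
Step 2: combine D2, (D3*D4), D5 in parallel gives (1 - 28*s)/(16*s + 4)
Step 3: collapse the loop (D1 forward, (D2+(D3*D4)+D5) return) gives (16*s + 4)/(4*s^3 - 11*s^2 + 17*s - 3)
DC gain: substitute s = 0 into T(s) from step 3: T(0) = 4/(-3) = -4/3.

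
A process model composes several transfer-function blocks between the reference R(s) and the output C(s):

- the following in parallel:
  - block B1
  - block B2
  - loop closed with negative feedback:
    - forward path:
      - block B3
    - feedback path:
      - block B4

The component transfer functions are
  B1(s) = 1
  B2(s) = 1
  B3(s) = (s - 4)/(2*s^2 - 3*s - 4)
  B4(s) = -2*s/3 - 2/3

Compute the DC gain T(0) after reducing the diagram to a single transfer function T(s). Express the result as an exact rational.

Reducing step by step:

(1) close the feedback loop around B3, B4 gives (3*s - 12)/(4*s^2 - 3*s - 4)
(2) sum the parallel branches B1, B2, [B3/(1+B3*B4)] gives (8*s^2 - 3*s - 20)/(4*s^2 - 3*s - 4)
That last expression is T(s); at s = 0 only the constant terms survive, so T(0) = -20/(-4) = 5.

Answer: 5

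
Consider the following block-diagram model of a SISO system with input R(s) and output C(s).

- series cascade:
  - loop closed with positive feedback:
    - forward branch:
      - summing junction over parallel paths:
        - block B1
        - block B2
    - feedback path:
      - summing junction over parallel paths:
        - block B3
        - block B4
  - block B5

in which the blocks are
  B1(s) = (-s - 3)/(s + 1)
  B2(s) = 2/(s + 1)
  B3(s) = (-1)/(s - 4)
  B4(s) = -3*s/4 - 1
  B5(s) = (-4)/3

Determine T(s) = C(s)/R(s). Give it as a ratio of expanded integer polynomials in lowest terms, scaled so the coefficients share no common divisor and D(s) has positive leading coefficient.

Reducing step by step:

1. sum the parallel branches B1, B2, giving -1
2. combine B3, B4 in parallel, giving (-3*s^2 + 8*s + 12)/(4*s - 16)
3. apply the feedback formula to (B1+B2), (B3+B4), giving (4*s - 16)/(3*s^2 - 12*s + 4)
4. reduce the series chain [(B1+B2)/(1-(B1+B2)*(B3+B4))], B5, which is the overall transfer function T(s) = C(s)/R(s) in lowest terms

Answer: (64 - 16*s)/(9*s^2 - 36*s + 12)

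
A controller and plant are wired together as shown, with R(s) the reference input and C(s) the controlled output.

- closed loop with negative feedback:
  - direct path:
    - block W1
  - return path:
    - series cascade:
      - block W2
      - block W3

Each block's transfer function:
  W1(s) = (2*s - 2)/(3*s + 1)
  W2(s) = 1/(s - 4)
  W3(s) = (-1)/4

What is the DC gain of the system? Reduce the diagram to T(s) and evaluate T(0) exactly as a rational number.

Reducing step by step:

1. multiply W2, W3 (series) -> (-1)/(4*s - 16)
2. close the feedback loop around W1, (W2*W3) -> (4*s^2 - 20*s + 16)/(6*s^2 - 23*s - 7)
Step 2 gives the overall T(s). Then T(0) = 16/(-7) = -16/7.

Answer: -16/7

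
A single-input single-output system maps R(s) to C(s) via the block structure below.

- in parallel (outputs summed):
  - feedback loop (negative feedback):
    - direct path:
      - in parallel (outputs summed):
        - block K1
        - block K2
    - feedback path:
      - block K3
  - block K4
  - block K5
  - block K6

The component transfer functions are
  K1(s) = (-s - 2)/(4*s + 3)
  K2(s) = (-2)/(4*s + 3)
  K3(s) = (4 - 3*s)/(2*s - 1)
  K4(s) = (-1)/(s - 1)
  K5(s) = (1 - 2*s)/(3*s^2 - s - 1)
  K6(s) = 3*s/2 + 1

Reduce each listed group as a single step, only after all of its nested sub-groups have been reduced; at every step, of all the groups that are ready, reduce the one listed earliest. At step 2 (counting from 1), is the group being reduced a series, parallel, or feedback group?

1. combine K1, K2 in parallel
2. apply the feedback formula to (K1+K2), K3
3. add [(K1+K2)/(1+(K1+K2)*K3)], K4, K5, K6 (parallel)
The group at step 2 is a feedback group.

Answer: feedback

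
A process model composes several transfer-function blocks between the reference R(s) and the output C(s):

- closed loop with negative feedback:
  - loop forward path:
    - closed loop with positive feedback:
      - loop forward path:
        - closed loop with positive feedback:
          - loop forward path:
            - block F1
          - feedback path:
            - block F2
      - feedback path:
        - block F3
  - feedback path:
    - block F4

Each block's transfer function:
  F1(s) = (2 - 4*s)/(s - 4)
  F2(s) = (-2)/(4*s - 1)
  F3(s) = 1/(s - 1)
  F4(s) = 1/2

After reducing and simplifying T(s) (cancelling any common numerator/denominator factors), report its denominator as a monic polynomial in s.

Reducing step by step:

Step 1: feedback reduction of F1, F2, giving (-16*s^2 + 12*s - 2)/(4*s^2 - 25*s + 8)
Step 2: apply the feedback formula to [F1/(1-F1*F2)], F3, giving (-16*s^3 + 28*s^2 - 14*s + 2)/(4*s^3 - 13*s^2 + 21*s - 6)
Step 3: apply the feedback formula to [[F1/(1-F1*F2)]/(1-[F1/(1-F1*F2)]*F3)], F4, giving (16*s^3 - 28*s^2 + 14*s - 2)/(4*s^3 - s^2 - 14*s + 5)
That last expression is T(s), already simplified. Scaling its denominator by 1/4 (the reciprocal of the leading coefficient) yields the monic denominator.

Answer: s^3 - s^2/4 - 7*s/2 + 5/4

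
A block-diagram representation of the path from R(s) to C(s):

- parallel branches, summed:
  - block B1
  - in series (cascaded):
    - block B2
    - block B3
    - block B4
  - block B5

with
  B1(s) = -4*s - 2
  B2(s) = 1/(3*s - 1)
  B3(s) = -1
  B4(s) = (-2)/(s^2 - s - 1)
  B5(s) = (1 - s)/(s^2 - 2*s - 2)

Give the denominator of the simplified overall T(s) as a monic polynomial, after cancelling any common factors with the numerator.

First reduce the diagram to T(s).

1. combine B2, B3, B4 in series, giving 2/(3*s^3 - 4*s^2 - 2*s + 1)
2. sum the parallel branches B1, (B2*B3*B4), B5, giving (-12*s^6 + 34*s^5 + 17*s^4 - 45*s^3 - 34*s^2 - 3*s + 1)/(3*s^5 - 10*s^4 + 13*s^2 + 2*s - 2)
T(s) is the step-2 result (common factors already cancelled). Leading coefficient of the denominator: 3. Divide through by 3 for the monic polynomial.

Answer: s^5 - 10*s^4/3 + 13*s^2/3 + 2*s/3 - 2/3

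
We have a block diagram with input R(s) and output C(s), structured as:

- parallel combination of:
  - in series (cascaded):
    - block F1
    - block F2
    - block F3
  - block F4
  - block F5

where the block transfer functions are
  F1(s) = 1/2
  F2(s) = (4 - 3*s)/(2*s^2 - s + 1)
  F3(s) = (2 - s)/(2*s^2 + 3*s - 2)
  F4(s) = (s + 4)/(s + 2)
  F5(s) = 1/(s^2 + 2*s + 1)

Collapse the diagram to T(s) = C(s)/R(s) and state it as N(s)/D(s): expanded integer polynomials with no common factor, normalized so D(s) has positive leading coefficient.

Step 1 - combine F1, F2, F3 in series; result (3*s^2 - 10*s + 8)/(8*s^4 + 8*s^3 - 10*s^2 + 10*s - 4)
Step 2 - reduce the parallel group (F1*F2*F3), F4, F5, giving the overall T(s)

Therefore the answer is (8*s^6 + 40*s^5 + 41*s^4 - 2*s^3 - 9*s^2 + 22*s - 4)/(8*s^6 + 24*s^5 + 14*s^4 - 2*s^3 + 6*s^2 + 2*s - 4).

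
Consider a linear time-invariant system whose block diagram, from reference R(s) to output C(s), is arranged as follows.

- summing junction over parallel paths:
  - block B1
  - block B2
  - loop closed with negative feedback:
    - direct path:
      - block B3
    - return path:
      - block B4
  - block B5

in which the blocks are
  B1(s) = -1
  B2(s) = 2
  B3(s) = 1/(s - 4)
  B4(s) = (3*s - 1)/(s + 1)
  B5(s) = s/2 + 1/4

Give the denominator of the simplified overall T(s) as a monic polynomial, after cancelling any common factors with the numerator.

Answer: s^2 - 5

Working:
[1] close the feedback loop around B3, B4, giving (s + 1)/(s^2 - 5)
[2] sum the parallel branches B1, B2, [B3/(1+B3*B4)], B5, giving (2*s^3 + 5*s^2 - 6*s - 21)/(4*s^2 - 20)
No further cancellation is possible in the step-2 result, so that is T(s). Its denominator becomes monic after dividing by the leading coefficient 4.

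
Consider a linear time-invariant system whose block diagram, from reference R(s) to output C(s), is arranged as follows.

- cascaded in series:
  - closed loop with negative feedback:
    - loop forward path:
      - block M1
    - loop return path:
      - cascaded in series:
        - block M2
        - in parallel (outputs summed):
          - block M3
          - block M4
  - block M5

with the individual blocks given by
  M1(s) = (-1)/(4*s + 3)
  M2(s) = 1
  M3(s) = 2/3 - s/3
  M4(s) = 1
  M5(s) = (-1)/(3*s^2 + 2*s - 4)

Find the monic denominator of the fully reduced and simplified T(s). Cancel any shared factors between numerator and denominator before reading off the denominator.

First reduce the diagram to T(s).

1. combine M3, M4 in parallel = 5/3 - s/3
2. multiply M2, (M3+M4) (series) = 5/3 - s/3
3. collapse the loop (M1 forward, (M2*(M3+M4)) return) = (-3)/(13*s + 4)
4. cascade [M1/(1+M1*(M2*(M3+M4)))], M5 = 3/(39*s^3 + 38*s^2 - 44*s - 16)
The result of step 4 is T(s) in lowest terms. Its denominator has leading coefficient 39; dividing the denominator through by 39 makes it monic.

Answer: s^3 + 38*s^2/39 - 44*s/39 - 16/39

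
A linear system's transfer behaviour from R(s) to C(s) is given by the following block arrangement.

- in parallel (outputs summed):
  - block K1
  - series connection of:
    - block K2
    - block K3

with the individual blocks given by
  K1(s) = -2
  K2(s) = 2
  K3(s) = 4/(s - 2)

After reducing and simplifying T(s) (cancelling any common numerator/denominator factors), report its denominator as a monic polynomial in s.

Reducing step by step:

Step 1: multiply K2, K3 (series) gives 8/(s - 2)
Step 2: add K1, (K2*K3) (parallel) gives (12 - 2*s)/(s - 2)
Step 2 gives the fully reduced T(s), with no common factor left to cancel. The denominator is already monic (leading coefficient 1).

Answer: s - 2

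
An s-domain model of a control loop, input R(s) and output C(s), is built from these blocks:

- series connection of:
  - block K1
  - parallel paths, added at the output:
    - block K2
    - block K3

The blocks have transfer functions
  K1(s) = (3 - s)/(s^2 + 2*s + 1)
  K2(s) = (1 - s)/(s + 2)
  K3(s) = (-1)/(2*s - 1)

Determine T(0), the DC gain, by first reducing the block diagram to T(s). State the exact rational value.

1. add K2, K3 (parallel) -> (-2*s^2 + 2*s - 3)/(2*s^2 + 3*s - 2)
2. reduce the series chain K1, (K2+K3) -> (2*s^3 - 8*s^2 + 9*s - 9)/(2*s^4 + 7*s^3 + 6*s^2 - s - 2)
The step-2 result is T(s). Setting s = 0: T(0) = -9/(-2) = 9/2.

Hence the answer: 9/2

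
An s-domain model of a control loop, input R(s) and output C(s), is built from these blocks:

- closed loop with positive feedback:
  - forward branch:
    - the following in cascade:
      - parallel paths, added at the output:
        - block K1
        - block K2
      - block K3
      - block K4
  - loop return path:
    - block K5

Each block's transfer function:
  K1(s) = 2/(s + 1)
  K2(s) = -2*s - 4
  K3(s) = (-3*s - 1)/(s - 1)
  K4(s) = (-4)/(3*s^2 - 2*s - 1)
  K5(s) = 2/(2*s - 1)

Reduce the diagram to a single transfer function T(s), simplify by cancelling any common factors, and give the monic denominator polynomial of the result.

The answer is s^4 - 3*s^3/2 + 15*s^2/2 + 51*s/2 + 15/2.

Reasoning:
Step 1. reduce the parallel group K1, K2 gives (-2*s^2 - 6*s - 2)/(s + 1)
Step 2. combine (K1+K2), K3, K4 in series gives (-8*s^2 - 24*s - 8)/(s^3 - s^2 - s + 1)
Step 3. close the feedback loop around ((K1+K2)*K3*K4), K5 gives (-16*s^3 - 40*s^2 + 8*s + 8)/(2*s^4 - 3*s^3 + 15*s^2 + 51*s + 15)
The result of step 3 is T(s) in lowest terms. Its denominator has leading coefficient 2; dividing the denominator through by 2 makes it monic.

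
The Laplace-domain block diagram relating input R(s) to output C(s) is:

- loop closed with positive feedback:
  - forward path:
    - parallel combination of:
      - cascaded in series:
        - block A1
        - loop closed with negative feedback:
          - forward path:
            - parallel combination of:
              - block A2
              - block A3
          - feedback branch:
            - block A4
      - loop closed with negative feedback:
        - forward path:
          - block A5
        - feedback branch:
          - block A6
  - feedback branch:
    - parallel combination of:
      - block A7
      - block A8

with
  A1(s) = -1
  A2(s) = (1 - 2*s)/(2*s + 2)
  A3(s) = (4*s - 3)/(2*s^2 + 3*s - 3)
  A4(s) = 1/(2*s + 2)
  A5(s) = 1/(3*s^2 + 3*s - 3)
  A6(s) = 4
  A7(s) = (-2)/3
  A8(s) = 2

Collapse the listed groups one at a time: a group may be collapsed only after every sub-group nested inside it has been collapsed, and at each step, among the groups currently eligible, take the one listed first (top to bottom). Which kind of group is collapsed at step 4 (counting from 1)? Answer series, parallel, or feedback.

[1] combine A2, A3 in parallel
[2] feedback reduction of (A2+A3), A4
[3] reduce the series chain A1, [(A2+A3)/(1+(A2+A3)*A4)]
[4] collapse the loop (A5 forward, A6 return)
[5] reduce the parallel group (A1*[(A2+A3)/(1+(A2+A3)*A4)]), [A5/(1+A5*A6)]
[6] sum the parallel branches A7, A8
[7] close the feedback loop around ((A1*[(A2+A3)/(1+(A2+A3)*A4)])+[A5/(1+A5*A6)]), (A7+A8)
The group at step 4 is a feedback group.

Final answer: feedback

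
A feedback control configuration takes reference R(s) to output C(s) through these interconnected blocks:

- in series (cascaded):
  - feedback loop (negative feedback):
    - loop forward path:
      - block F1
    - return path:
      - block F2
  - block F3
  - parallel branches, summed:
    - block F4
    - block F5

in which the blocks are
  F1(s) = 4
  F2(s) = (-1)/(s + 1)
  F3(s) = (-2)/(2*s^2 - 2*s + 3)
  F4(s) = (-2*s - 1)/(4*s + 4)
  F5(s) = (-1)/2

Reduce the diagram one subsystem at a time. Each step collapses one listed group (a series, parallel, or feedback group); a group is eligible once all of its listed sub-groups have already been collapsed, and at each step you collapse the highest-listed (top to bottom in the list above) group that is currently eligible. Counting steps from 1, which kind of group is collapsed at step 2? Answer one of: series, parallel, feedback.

(1) apply the feedback formula to F1, F2
(2) parallel reduction of F4, F5
(3) multiply [F1/(1+F1*F2)], F3, (F4+F5) (series)
Step 2 collapses a parallel group.

Therefore the answer is parallel.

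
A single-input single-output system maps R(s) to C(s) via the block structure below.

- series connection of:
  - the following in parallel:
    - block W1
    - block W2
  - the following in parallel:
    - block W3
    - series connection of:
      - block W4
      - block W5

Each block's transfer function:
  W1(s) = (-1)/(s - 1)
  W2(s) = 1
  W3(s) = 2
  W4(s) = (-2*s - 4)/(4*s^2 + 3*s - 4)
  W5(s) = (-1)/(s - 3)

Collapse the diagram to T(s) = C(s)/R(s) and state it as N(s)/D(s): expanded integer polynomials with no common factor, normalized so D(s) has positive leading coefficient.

The answer is (8*s^4 - 34*s^3 + 12*s^2 + 76*s - 56)/(4*s^4 - 13*s^3 - 4*s^2 + 25*s - 12).

Reasoning:
(1) combine W1, W2 in parallel; result (s - 2)/(s - 1)
(2) reduce the series chain W4, W5; result (2*s + 4)/(4*s^3 - 9*s^2 - 13*s + 12)
(3) parallel reduction of W3, (W4*W5); result (8*s^3 - 18*s^2 - 24*s + 28)/(4*s^3 - 9*s^2 - 13*s + 12)
(4) multiply (W1+W2), (W3+(W4*W5)) (series), which is the overall transfer function T(s) = C(s)/R(s) in lowest terms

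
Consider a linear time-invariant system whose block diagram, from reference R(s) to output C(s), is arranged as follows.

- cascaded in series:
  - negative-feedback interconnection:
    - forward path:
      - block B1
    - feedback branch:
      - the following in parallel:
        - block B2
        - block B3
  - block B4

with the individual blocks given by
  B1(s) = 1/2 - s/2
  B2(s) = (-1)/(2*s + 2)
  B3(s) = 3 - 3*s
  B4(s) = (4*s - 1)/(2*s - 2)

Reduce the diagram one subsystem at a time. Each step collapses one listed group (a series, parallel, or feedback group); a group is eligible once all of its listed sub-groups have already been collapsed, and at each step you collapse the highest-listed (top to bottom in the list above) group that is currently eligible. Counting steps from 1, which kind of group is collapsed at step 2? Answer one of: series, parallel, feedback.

Step 1 - reduce the parallel group B2, B3
Step 2 - collapse the loop (B1 forward, (B2+B3) return)
Step 3 - series reduction of [B1/(1+B1*(B2+B3))], B4
Step 2 collapses a feedback group.

Hence the answer: feedback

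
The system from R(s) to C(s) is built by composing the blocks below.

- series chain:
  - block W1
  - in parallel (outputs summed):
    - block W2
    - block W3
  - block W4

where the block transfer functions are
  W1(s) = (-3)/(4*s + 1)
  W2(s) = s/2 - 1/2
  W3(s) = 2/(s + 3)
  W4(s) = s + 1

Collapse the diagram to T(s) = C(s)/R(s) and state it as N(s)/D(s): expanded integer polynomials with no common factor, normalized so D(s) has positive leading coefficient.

The answer is (-3*s^3 - 9*s^2 - 9*s - 3)/(8*s^2 + 26*s + 6).

Reasoning:
1. combine W2, W3 in parallel gives (s^2 + 2*s + 1)/(2*s + 6)
2. series reduction of W1, (W2+W3), W4, which is the overall transfer function T(s) = C(s)/R(s) in lowest terms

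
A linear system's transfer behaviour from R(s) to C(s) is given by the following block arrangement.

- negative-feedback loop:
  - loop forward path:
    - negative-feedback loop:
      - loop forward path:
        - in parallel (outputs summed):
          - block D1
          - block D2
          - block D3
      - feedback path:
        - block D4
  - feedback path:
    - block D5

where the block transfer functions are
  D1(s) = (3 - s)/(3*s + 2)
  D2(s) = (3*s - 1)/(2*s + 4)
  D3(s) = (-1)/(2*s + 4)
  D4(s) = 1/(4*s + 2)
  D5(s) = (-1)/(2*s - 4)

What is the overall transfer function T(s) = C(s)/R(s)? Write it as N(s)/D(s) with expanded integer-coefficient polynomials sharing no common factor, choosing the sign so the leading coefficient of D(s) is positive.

First reduce the diagram to T(s).

Step 1 - combine D1, D2, D3 in parallel = (7*s^2 + 2*s + 8)/(6*s^2 + 16*s + 8)
Step 2 - close the feedback loop around (D1+D2+D3), D4 = (28*s^3 + 22*s^2 + 36*s + 16)/(24*s^3 + 83*s^2 + 66*s + 24)
Step 3 - feedback reduction of [(D1+D2+D3)/(1+(D1+D2+D3)*D4)], D5; the result is T(s) itself (integer coefficients, no common factor, positive leading denominator coefficient)

Answer: (28*s^4 - 34*s^3 - 8*s^2 - 56*s - 32)/(24*s^4 + 21*s^3 - 111*s^2 - 126*s - 56)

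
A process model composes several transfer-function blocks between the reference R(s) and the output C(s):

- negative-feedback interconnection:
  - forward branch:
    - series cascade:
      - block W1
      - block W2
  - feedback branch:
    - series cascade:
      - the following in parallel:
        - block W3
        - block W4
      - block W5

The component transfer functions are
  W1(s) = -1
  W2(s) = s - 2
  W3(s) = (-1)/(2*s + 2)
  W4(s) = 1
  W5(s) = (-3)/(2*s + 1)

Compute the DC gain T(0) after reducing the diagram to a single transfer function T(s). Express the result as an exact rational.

Reducing step by step:

(1) combine W1, W2 in series -> 2 - s
(2) reduce the parallel group W3, W4 -> (2*s + 1)/(2*s + 2)
(3) series reduction of (W3+W4), W5 -> (-3)/(2*s + 2)
(4) reduce the feedback loop with forward (W1*W2) and return ((W3+W4)*W5) -> (-2*s^2 + 2*s + 4)/(5*s - 4)
That last expression is T(s); at s = 0 only the constant terms survive, so T(0) = 4/(-4) = -1.

Answer: -1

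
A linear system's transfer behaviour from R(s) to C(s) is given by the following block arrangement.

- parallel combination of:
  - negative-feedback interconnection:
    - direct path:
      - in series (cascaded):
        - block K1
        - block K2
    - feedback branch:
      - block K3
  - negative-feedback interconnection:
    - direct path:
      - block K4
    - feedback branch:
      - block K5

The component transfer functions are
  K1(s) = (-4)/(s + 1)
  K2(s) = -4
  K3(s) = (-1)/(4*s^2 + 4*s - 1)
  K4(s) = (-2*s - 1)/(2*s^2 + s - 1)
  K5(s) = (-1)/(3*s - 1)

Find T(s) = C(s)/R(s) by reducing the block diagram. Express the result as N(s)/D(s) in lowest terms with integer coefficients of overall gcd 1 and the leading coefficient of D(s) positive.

Reducing step by step:

Step 1. combine K1, K2 in series; result 16/(s + 1)
Step 2. close the feedback loop around (K1*K2), K3; result (64*s^2 + 64*s - 16)/(4*s^3 + 8*s^2 + 3*s - 17)
Step 3. feedback reduction of K4, K5; result (-6*s^2 - s + 1)/(6*s^3 + s^2 - 2*s + 2)
Step 4. combine [(K1*K2)/(1+(K1*K2)*K3)], [K4/(1+K4*K5)] in parallel, which is the overall transfer function T(s) = C(s)/R(s) in lowest terms

Answer: (360*s^5 + 396*s^4 - 182*s^3 + 91*s^2 + 180*s - 49)/(24*s^6 + 52*s^5 + 18*s^4 - 107*s^3 - 7*s^2 + 40*s - 34)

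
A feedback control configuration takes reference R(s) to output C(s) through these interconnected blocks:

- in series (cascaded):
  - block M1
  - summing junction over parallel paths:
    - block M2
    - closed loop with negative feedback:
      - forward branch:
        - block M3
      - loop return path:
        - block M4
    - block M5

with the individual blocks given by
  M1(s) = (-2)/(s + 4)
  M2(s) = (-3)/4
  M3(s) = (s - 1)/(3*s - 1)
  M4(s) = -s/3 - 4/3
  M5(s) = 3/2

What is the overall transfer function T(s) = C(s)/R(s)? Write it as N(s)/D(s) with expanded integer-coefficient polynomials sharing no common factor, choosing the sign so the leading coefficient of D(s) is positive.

Answer: (-3*s^2 + 30*s - 9)/(2*s^3 - 4*s^2 - 50*s - 8)

Working:
[1] reduce the feedback loop with forward M3 and return M4 gives (3 - 3*s)/(s^2 - 6*s - 1)
[2] sum the parallel branches M2, [M3/(1+M3*M4)], M5 gives (3*s^2 - 30*s + 9)/(4*s^2 - 24*s - 4)
[3] cascade M1, (M2+[M3/(1+M3*M4)]+M5), which is the overall transfer function T(s) = C(s)/R(s) in lowest terms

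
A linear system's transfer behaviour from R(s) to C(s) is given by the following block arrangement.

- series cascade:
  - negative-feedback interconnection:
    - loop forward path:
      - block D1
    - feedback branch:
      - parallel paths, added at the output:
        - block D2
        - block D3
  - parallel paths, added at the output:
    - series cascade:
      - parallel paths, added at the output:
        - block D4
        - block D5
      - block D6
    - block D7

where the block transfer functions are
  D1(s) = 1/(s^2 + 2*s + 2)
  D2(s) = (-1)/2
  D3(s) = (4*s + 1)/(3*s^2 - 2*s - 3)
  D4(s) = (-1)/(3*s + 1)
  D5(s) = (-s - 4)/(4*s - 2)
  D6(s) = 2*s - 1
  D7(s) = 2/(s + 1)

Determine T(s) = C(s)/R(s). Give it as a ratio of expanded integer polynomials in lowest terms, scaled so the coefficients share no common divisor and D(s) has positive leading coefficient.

[1] parallel reduction of D2, D3; result (-3*s^2 + 10*s + 5)/(6*s^2 - 4*s - 6)
[2] close the feedback loop around D1, (D2+D3); result (6*s^2 - 4*s - 6)/(6*s^4 + 8*s^3 - 5*s^2 - 10*s - 7)
[3] add D4, D5 (parallel); result (-3*s^2 - 17*s - 2)/(12*s^2 - 2*s - 2)
[4] series reduction of (D4+D5), D6; result (-3*s^2 - 17*s - 2)/(6*s + 2)
[5] combine ((D4+D5)*D6), D7 in parallel; result (-3*s^3 - 20*s^2 - 7*s + 2)/(6*s^2 + 8*s + 2)
[6] series reduction of [D1/(1+D1*(D2+D3))], (((D4+D5)*D6)+D7), giving the overall T(s)

Therefore the answer is (-9*s^5 - 54*s^4 + 28*s^3 + 80*s^2 + 17*s - 6)/(18*s^6 + 48*s^5 + 23*s^4 - 42*s^3 - 66*s^2 - 38*s - 7).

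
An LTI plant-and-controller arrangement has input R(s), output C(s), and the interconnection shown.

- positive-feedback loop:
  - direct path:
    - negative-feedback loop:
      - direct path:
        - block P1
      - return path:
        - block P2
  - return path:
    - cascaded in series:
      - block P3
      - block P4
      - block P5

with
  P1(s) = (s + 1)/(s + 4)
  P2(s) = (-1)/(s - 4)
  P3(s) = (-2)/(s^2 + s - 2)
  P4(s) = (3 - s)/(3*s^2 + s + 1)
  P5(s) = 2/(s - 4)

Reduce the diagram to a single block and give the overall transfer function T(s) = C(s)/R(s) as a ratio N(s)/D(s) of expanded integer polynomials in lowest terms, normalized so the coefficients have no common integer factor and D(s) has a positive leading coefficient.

Step 1. reduce the feedback loop with forward P1 and return P2; result (s^2 - 3*s - 4)/(s^2 - s - 17)
Step 2. combine P3, P4, P5 in series; result (4*s - 12)/(3*s^5 - 8*s^4 - 20*s^3 + 15*s^2 + 2*s + 8)
Step 3. reduce the feedback loop with forward [P1/(1+P1*P2)] and return (P3*P4*P5), giving the overall T(s)

Hence the answer: (3*s^6 - 5*s^5 - 28*s^4 - 5*s^3 + 17*s^2 + 10*s + 8)/(3*s^6 + s^5 - 59*s^4 - 65*s^3 + 63*s^2 + 27*s + 46)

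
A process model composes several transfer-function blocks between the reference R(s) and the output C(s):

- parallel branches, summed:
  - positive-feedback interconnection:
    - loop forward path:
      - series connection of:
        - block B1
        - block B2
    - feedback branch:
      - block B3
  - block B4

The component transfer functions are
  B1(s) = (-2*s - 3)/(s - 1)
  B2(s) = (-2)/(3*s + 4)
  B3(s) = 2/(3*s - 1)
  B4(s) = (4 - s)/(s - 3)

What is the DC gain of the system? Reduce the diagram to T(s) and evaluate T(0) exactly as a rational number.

Reducing step by step:

[1] reduce the series chain B1, B2: (4*s + 6)/(3*s^2 + s - 4)
[2] close the feedback loop around (B1*B2), B3: (12*s^2 + 14*s - 6)/(9*s^3 - 21*s - 8)
[3] add [(B1*B2)/(1-(B1*B2)*B3)], B4 (parallel): (-9*s^4 + 48*s^3 - s^2 - 124*s - 14)/(9*s^4 - 27*s^3 - 21*s^2 + 55*s + 24)
DC gain: substitute s = 0 into T(s) from step 3: T(0) = -14/24 = -7/12.

Answer: -7/12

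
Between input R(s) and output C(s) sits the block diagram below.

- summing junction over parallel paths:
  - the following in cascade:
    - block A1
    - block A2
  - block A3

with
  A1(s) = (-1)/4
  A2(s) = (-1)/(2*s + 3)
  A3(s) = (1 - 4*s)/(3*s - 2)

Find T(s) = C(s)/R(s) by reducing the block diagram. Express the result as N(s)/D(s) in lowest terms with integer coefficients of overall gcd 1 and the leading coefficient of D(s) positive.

Step 1 - combine A1, A2 in series gives 1/(8*s + 12)
Step 2 - add (A1*A2), A3 (parallel) - this is the overall T(s), already in the required normalized form

Final answer: (-32*s^2 - 37*s + 10)/(24*s^2 + 20*s - 24)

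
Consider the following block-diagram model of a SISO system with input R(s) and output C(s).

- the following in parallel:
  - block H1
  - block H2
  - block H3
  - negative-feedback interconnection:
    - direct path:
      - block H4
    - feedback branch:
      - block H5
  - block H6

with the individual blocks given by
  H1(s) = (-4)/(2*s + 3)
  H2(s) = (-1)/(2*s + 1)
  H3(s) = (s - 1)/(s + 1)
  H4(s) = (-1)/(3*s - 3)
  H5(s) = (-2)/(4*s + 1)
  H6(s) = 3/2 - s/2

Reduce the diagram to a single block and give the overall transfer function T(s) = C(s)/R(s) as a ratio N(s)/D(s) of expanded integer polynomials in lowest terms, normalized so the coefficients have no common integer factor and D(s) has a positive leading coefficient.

(1) reduce the feedback loop with forward H4 and return H5 -> (-4*s - 1)/(12*s^2 - 9*s - 1)
(2) sum the parallel branches H1, H2, H3, [H4/(1+H4*H5)], H6 - this is the overall T(s), already in the required normalized form

Final answer: (-48*s^6 + 132*s^5 + 56*s^4 - 397*s^3 - 131*s^2 + 67*s + 5)/(96*s^5 + 216*s^4 + 40*s^3 - 150*s^2 - 76*s - 6)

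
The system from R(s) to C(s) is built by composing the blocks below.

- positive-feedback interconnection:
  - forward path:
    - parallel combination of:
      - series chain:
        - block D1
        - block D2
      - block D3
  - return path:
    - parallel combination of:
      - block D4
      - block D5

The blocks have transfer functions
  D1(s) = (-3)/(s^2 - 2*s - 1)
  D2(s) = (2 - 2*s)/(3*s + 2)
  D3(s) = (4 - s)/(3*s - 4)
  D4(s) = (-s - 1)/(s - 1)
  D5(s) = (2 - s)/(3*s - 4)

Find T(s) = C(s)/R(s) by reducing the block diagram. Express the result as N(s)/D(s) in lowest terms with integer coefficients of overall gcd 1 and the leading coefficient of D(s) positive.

First reduce the diagram to T(s).

1. cascade D1, D2 -> (6*s - 6)/(3*s^3 - 4*s^2 - 7*s - 2)
2. parallel reduction of (D1*D2), D3 -> (-3*s^4 + 16*s^3 + 9*s^2 - 68*s + 16)/(9*s^4 - 24*s^3 - 5*s^2 + 22*s + 8)
3. reduce the parallel group D4, D5 -> (-4*s^2 + 4*s + 2)/(3*s^2 - 7*s + 4)
4. reduce the feedback loop with forward ((D1*D2)+D3) and return (D4+D5): this yields T(s), and no further normalization is needed

Answer: (-9*s^6 + 69*s^5 - 97*s^4 - 203*s^3 + 560*s^2 - 384*s + 64)/(15*s^6 - 59*s^5 + 167*s^4 - 335*s^3 + 168*s^2 + 104*s)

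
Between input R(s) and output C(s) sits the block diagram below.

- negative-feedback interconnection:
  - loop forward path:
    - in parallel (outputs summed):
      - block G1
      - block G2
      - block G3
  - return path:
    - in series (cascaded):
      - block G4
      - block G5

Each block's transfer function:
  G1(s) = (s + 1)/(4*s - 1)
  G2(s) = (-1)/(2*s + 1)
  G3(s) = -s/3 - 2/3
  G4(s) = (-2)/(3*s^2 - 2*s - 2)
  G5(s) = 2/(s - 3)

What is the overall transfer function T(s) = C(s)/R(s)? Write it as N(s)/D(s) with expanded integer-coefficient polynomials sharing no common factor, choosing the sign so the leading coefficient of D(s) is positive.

Answer: (-24*s^6 + 52*s^5 + 82*s^4 - 6*s^3 - 184*s^2 - 4*s + 48)/(72*s^5 - 246*s^4 + 53*s^3 + 249*s^2 + 48*s - 50)

Working:
(1) combine G1, G2, G3 in parallel gives (-8*s^3 - 12*s^2 - 6*s + 8)/(24*s^2 + 6*s - 3)
(2) reduce the series chain G4, G5 gives (-4)/(3*s^3 - 11*s^2 + 4*s + 6)
(3) apply the feedback formula to (G1+G2+G3), (G4*G5); the result is T(s) itself (integer coefficients, no common factor, positive leading denominator coefficient)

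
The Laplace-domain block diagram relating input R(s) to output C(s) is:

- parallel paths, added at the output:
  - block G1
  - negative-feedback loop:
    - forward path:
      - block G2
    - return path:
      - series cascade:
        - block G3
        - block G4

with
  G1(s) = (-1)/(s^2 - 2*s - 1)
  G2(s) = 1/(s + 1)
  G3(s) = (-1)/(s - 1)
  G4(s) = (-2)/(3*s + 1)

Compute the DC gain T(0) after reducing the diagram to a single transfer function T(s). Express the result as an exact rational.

Answer: 0

Working:
Step 1 - series reduction of G3, G4; result 2/(3*s^2 - 2*s - 1)
Step 2 - reduce the feedback loop with forward G2 and return (G3*G4); result (3*s^2 - 2*s - 1)/(3*s^3 + s^2 - 3*s + 1)
Step 3 - parallel reduction of G1, [G2/(1+G2*(G3*G4))]; result (3*s^4 - 11*s^3 - s^2 + 7*s)/(3*s^5 - 5*s^4 - 8*s^3 + 6*s^2 + s - 1)
Step 3 gives the overall T(s). Then T(0) = 0/(-1) = 0.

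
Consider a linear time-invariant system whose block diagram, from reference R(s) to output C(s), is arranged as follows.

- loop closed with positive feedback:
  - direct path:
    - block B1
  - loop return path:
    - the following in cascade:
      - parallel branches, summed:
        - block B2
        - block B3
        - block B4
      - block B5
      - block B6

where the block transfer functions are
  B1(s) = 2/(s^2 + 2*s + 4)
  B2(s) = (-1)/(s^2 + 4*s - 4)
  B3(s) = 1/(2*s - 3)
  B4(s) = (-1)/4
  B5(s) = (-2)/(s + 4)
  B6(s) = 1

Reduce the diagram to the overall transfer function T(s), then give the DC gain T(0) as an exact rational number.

First reduce the diagram to T(s).

[1] add B2, B3, B4 (parallel) -> (-2*s^3 - s^2 + 28*s - 16)/(8*s^3 + 20*s^2 - 80*s + 48)
[2] series reduction of (B2+B3+B4), B5, B6 -> (2*s^3 + s^2 - 28*s + 16)/(4*s^4 + 26*s^3 - 136*s + 96)
[3] feedback reduction of B1, ((B2+B3+B4)*B5*B6) -> (4*s^4 + 26*s^3 - 136*s + 96)/(2*s^6 + 17*s^5 + 34*s^4 - 18*s^3 - 89*s^2 - 148*s + 176)
That last expression is T(s); at s = 0 only the constant terms survive, so T(0) = 96/176 = 6/11.

Answer: 6/11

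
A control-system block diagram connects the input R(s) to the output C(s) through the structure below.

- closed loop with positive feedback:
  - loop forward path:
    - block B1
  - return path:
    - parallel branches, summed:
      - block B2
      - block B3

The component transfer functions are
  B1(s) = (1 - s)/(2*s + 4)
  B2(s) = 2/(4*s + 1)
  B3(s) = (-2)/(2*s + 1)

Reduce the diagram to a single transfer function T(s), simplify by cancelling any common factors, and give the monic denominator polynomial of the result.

First reduce the diagram to T(s).

[1] parallel reduction of B2, B3 gives (-4*s)/(8*s^2 + 6*s + 1)
[2] reduce the feedback loop with forward B1 and return (B2+B3) gives (-8*s^3 + 2*s^2 + 5*s + 1)/(16*s^3 + 40*s^2 + 30*s + 4)
T(s) is the step-2 result (common factors already cancelled). Leading coefficient of the denominator: 16. Divide through by 16 for the monic polynomial.

Answer: s^3 + 5*s^2/2 + 15*s/8 + 1/4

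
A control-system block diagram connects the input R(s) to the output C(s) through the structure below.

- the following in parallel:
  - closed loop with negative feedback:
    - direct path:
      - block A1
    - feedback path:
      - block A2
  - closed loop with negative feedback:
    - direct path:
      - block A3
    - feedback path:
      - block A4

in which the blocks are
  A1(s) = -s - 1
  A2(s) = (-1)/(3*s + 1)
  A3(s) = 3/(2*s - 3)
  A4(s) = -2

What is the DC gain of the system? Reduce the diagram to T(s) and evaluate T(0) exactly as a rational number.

(1) reduce the feedback loop with forward A1 and return A2 = (-3*s^2 - 4*s - 1)/(4*s + 2)
(2) apply the feedback formula to A3, A4 = 3/(2*s - 9)
(3) add [A1/(1+A1*A2)], [A3/(1+A3*A4)] (parallel) = (-6*s^3 + 19*s^2 + 46*s + 15)/(8*s^2 - 32*s - 18)
Evaluating the step-3 result (the overall T(s)) at s = 0 gives T(0) = 15/(-18) = -5/6.

Answer: -5/6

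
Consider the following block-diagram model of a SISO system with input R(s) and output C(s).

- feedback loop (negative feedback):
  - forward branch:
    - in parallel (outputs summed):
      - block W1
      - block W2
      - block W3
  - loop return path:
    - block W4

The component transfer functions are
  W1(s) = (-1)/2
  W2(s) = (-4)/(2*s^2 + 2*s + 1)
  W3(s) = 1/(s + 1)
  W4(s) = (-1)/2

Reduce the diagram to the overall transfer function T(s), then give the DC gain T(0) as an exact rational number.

Answer: -14/11

Working:
(1) parallel reduction of W1, W2, W3: (-2*s^3 - 7*s - 7)/(4*s^3 + 8*s^2 + 6*s + 2)
(2) reduce the feedback loop with forward (W1+W2+W3) and return W4: (-4*s^3 - 14*s - 14)/(10*s^3 + 16*s^2 + 19*s + 11)
That last expression is T(s); at s = 0 only the constant terms survive, so T(0) = -14/11.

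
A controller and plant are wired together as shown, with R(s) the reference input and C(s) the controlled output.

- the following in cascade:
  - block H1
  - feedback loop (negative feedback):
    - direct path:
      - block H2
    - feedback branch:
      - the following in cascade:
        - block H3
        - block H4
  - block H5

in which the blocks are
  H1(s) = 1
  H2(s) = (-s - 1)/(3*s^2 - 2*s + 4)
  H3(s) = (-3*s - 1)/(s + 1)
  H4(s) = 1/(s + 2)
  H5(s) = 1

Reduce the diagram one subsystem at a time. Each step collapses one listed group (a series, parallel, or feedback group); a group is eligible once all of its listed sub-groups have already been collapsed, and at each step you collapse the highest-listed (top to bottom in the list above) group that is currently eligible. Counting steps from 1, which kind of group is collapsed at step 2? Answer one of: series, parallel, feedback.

Step 1: cascade H3, H4
Step 2: close the feedback loop around H2, (H3*H4)
Step 3: multiply H1, [H2/(1+H2*(H3*H4))], H5 (series)
Step 2 collapses a feedback group.

Answer: feedback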